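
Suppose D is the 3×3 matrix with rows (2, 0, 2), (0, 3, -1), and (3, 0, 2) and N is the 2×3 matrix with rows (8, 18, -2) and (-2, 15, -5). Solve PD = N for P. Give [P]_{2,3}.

Since D sits to the right of P, P = ND⁻¹.
det D = -6; the adjugate gives D⁻¹ = [[-1, 0, 1], [1/2, 1/3, -1/3], [3/2, 0, -1]].
P = ND⁻¹ = [[8, 18, -2], [-2, 15, -5]] · [[-1, 0, 1], [1/2, 1/3, -1/3], [3/2, 0, -1]] = [[-2, 6, 4], [2, 5, -2]].

-2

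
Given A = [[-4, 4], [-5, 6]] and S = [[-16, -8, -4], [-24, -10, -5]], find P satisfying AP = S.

Since A multiplies P on the left, P = A⁻¹S.
det A = -4, so A⁻¹ = [[-3/2, 1], [-5/4, 1]].
P = A⁻¹S = [[-3/2, 1], [-5/4, 1]] · [[-16, -8, -4], [-24, -10, -5]] = [[0, 2, 1], [-4, 0, 0]].

P = [[0, 2, 1], [-4, 0, 0]]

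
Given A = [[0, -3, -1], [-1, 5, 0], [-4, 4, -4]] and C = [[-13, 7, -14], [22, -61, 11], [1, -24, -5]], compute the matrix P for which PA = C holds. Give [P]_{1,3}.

Right-multiplying both sides by A⁻¹ gives P = CA⁻¹.
det A = -4; the adjugate gives A⁻¹ = [[5, 4, -5/4], [1, 1, -1/4], [-4, -3, 3/4]].
P = CA⁻¹ = [[-13, 7, -14], [22, -61, 11], [1, -24, -5]] · [[5, 4, -5/4], [1, 1, -1/4], [-4, -3, 3/4]] = [[-2, -3, 4], [5, -6, -4], [1, -5, 1]].

4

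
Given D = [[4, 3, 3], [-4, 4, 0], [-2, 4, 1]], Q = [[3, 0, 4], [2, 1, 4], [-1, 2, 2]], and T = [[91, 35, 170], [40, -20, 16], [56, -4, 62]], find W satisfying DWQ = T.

W = [[3, 2, 0], [3, 5, -4], [-3, 2, 5]]

Left-multiply by D⁻¹ and right-multiply by Q⁻¹: W = D⁻¹TQ⁻¹.
det D = 4; the adjugate gives D⁻¹ = [[1, 9/4, -3], [1, 5/2, -3], [-2, -11/2, 7]].
Q has determinant 2; Q⁻¹ = [[-3, 4, -2], [-4, 5, -2], [5/2, -3, 3/2]].
D⁻¹T = [[13, 2, 20], [23, -3, 24], [-10, 12, 6]].
W = (D⁻¹T)Q⁻¹ = [[3, 2, 0], [3, 5, -4], [-3, 2, 5]].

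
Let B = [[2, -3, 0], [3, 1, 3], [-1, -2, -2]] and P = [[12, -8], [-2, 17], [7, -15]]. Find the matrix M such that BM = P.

Left-multiplying both sides by B⁻¹ gives M = B⁻¹P.
B has determinant -1; B⁻¹ = [[-4, 6, 9], [-3, 4, 6], [5, -7, -11]].
M = B⁻¹P = [[-4, 6, 9], [-3, 4, 6], [5, -7, -11]] · [[12, -8], [-2, 17], [7, -15]] = [[3, -1], [-2, 2], [-3, 6]].

M = [[3, -1], [-2, 2], [-3, 6]]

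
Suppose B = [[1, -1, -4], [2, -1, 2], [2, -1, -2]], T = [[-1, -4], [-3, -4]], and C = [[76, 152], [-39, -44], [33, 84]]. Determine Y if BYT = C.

Y = [[-2, 3], [5, 2], [3, 5]]

Isolating Y: multiply by B⁻¹ from the left and T⁻¹ from the right, so Y = B⁻¹CT⁻¹.
B has determinant -4; B⁻¹ = [[-1, -1/2, 3/2], [-2, -3/2, 5/2], [0, 1/4, -1/4]].
det T = -8, so T⁻¹ = [[1/2, -1/2], [-3/8, 1/8]].
B⁻¹C = [[-7, -4], [-11, -28], [-18, -32]].
Y = (B⁻¹C)T⁻¹ = [[-2, 3], [5, 2], [3, 5]].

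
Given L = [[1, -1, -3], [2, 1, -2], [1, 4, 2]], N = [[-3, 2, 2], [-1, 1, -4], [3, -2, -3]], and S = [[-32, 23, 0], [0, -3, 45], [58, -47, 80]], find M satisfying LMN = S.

Isolating M: multiply by L⁻¹ from the left and N⁻¹ from the right, so M = L⁻¹SN⁻¹.
det L = -5; the adjugate gives L⁻¹ = [[-2, 2, -1], [6/5, -1, 4/5], [-7/5, 1, -3/5]].
det N = 1, so N⁻¹ = [[-11, 2, -10], [-15, 3, -14], [-1, 0, -1]].
L⁻¹S = [[6, -5, 10], [8, -7, 19], [10, -7, -3]].
M = (L⁻¹S)N⁻¹ = [[-1, -3, 0], [-2, -5, -1], [-2, -1, 1]].

M = [[-1, -3, 0], [-2, -5, -1], [-2, -1, 1]]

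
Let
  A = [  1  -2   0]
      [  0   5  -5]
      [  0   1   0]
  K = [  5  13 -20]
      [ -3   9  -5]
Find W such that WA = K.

W = [[5, 4, 3], [-3, 1, -2]]

A is on the right of W, so right-multiply by A⁻¹: W = KA⁻¹.
det A = 5, so A⁻¹ = [[1, 0, 2], [0, 0, 1], [0, -1/5, 1]].
W = KA⁻¹ = [[5, 13, -20], [-3, 9, -5]] · [[1, 0, 2], [0, 0, 1], [0, -1/5, 1]] = [[5, 4, 3], [-3, 1, -2]].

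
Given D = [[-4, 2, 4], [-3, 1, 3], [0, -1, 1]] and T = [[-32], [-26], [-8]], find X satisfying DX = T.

D is on the left of X, so left-multiply by D⁻¹: X = D⁻¹T.
det D = 2; the adjugate gives D⁻¹ = [[2, -3, 1], [3/2, -2, 0], [3/2, -2, 1]].
X = D⁻¹T = [[2, -3, 1], [3/2, -2, 0], [3/2, -2, 1]] · [[-32], [-26], [-8]] = [[6], [4], [-4]].

X = [[6], [4], [-4]]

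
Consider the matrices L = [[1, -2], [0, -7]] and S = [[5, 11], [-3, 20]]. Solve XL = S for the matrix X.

L is on the right of X, so right-multiply by L⁻¹: X = SL⁻¹.
L has determinant -7; L⁻¹ = [[1, -2/7], [0, -1/7]].
X = SL⁻¹ = [[5, 11], [-3, 20]] · [[1, -2/7], [0, -1/7]] = [[5, -3], [-3, -2]].

X = [[5, -3], [-3, -2]]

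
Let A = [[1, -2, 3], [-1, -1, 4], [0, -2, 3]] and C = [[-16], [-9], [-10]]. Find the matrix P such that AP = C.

P = [[-6], [-1], [-4]]

Left-multiplying both sides by A⁻¹ gives P = A⁻¹C.
A has determinant 5; A⁻¹ = [[1, 0, -1], [3/5, 3/5, -7/5], [2/5, 2/5, -3/5]].
P = A⁻¹C = [[1, 0, -1], [3/5, 3/5, -7/5], [2/5, 2/5, -3/5]] · [[-16], [-9], [-10]] = [[-6], [-1], [-4]].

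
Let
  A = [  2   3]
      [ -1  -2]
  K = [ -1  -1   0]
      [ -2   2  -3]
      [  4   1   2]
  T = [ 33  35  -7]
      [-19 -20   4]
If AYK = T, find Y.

Y = [[3, 4, 5], [5, 3, 4]]

Y = A⁻¹TK⁻¹ (apply A⁻¹ on the left and K⁻¹ on the right).
A has determinant -1; A⁻¹ = [[2, 3], [-1, -2]].
det K = 1, so K⁻¹ = [[7, 2, 3], [-8, -2, -3], [-10, -3, -4]].
A⁻¹T = [[9, 10, -2], [5, 5, -1]].
Y = (A⁻¹T)K⁻¹ = [[3, 4, 5], [5, 3, 4]].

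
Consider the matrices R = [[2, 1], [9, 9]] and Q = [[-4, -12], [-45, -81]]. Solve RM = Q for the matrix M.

Left-multiplying both sides by R⁻¹ gives M = R⁻¹Q.
R has determinant 9; R⁻¹ = [[1, -1/9], [-1, 2/9]].
M = R⁻¹Q = [[1, -1/9], [-1, 2/9]] · [[-4, -12], [-45, -81]] = [[1, -3], [-6, -6]].

M = [[1, -3], [-6, -6]]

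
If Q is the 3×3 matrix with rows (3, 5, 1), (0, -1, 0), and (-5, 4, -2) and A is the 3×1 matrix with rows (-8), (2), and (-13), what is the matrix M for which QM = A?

M = [[-1], [-2], [5]]

Left-multiplying both sides by Q⁻¹ gives M = Q⁻¹A.
Q has determinant 1; Q⁻¹ = [[2, 14, 1], [0, -1, 0], [-5, -37, -3]].
M = Q⁻¹A = [[2, 14, 1], [0, -1, 0], [-5, -37, -3]] · [[-8], [2], [-13]] = [[-1], [-2], [5]].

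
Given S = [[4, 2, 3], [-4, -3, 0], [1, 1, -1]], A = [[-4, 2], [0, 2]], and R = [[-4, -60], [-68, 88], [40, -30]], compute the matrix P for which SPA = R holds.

Left-multiply by S⁻¹ and right-multiply by A⁻¹: P = S⁻¹RA⁻¹.
det S = 1, so S⁻¹ = [[3, 5, 9], [-4, -7, -12], [-1, -2, -4]].
det A = -8; the adjugate gives A⁻¹ = [[-1/4, 1/4], [0, 1/2]].
S⁻¹R = [[8, -10], [12, -16], [-20, 4]].
P = (S⁻¹R)A⁻¹ = [[-2, -3], [-3, -5], [5, -3]].

P = [[-2, -3], [-3, -5], [5, -3]]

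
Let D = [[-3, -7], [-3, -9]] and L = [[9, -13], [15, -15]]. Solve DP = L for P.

Left-multiplying both sides by D⁻¹ gives P = D⁻¹L.
det D = 6, so D⁻¹ = [[-3/2, 7/6], [1/2, -1/2]].
P = D⁻¹L = [[-3/2, 7/6], [1/2, -1/2]] · [[9, -13], [15, -15]] = [[4, 2], [-3, 1]].

P = [[4, 2], [-3, 1]]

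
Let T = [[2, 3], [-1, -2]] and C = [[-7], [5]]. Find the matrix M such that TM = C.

M = [[1], [-3]]

Since T multiplies M on the left, M = T⁻¹C.
det T = -1, so T⁻¹ = [[2, 3], [-1, -2]].
M = T⁻¹C = [[2, 3], [-1, -2]] · [[-7], [5]] = [[1], [-3]].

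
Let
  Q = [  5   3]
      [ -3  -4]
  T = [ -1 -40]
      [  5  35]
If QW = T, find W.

W = [[1, -5], [-2, -5]]

Q is on the left of W, so left-multiply by Q⁻¹: W = Q⁻¹T.
det Q = -11, so Q⁻¹ = [[4/11, 3/11], [-3/11, -5/11]].
W = Q⁻¹T = [[4/11, 3/11], [-3/11, -5/11]] · [[-1, -40], [5, 35]] = [[1, -5], [-2, -5]].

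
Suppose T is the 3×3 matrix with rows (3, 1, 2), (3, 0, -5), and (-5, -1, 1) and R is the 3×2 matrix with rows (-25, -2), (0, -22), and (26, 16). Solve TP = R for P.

P = [[-5, -4], [-4, 6], [-3, 2]]

Left-multiplying both sides by T⁻¹ gives P = T⁻¹R.
T has determinant 1; T⁻¹ = [[-5, -3, -5], [22, 13, 21], [-3, -2, -3]].
P = T⁻¹R = [[-5, -3, -5], [22, 13, 21], [-3, -2, -3]] · [[-25, -2], [0, -22], [26, 16]] = [[-5, -4], [-4, 6], [-3, 2]].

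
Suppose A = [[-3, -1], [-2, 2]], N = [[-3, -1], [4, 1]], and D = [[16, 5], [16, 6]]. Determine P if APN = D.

P = [[2, 0], [-2, -1]]

P = A⁻¹DN⁻¹ (apply A⁻¹ on the left and N⁻¹ on the right).
det A = -8, so A⁻¹ = [[-1/4, -1/8], [-1/4, 3/8]].
det N = 1; the adjugate gives N⁻¹ = [[1, 1], [-4, -3]].
A⁻¹D = [[-6, -2], [2, 1]].
P = (A⁻¹D)N⁻¹ = [[2, 0], [-2, -1]].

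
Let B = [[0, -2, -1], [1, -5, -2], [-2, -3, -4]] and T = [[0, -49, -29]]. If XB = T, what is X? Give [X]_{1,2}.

Since B sits to the right of X, X = TB⁻¹.
det B = -3; the adjugate gives B⁻¹ = [[-14/3, 5/3, 1/3], [-8/3, 2/3, 1/3], [13/3, -4/3, -2/3]].
X = TB⁻¹ = [[0, -49, -29]] · [[-14/3, 5/3, 1/3], [-8/3, 2/3, 1/3], [13/3, -4/3, -2/3]] = [[5, 6, 3]].

6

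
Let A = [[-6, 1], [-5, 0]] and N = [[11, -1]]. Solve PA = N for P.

P = [[-1, -1]]

Since A sits to the right of P, P = NA⁻¹.
A has determinant 5; A⁻¹ = [[0, -1/5], [1, -6/5]].
P = NA⁻¹ = [[11, -1]] · [[0, -1/5], [1, -6/5]] = [[-1, -1]].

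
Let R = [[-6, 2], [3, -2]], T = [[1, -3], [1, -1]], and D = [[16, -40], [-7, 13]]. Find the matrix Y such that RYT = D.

Left-multiply by R⁻¹ and right-multiply by T⁻¹: Y = R⁻¹DT⁻¹.
R has determinant 6; R⁻¹ = [[-1/3, -1/3], [-1/2, -1]].
T has determinant 2; T⁻¹ = [[-1/2, 3/2], [-1/2, 1/2]].
R⁻¹D = [[-3, 9], [-1, 7]].
Y = (R⁻¹D)T⁻¹ = [[-3, 0], [-3, 2]].

Y = [[-3, 0], [-3, 2]]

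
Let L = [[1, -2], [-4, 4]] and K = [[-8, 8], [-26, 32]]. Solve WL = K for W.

Since L sits to the right of W, W = KL⁻¹.
det L = -4, so L⁻¹ = [[-1, -1/2], [-1, -1/4]].
W = KL⁻¹ = [[-8, 8], [-26, 32]] · [[-1, -1/2], [-1, -1/4]] = [[0, 2], [-6, 5]].

W = [[0, 2], [-6, 5]]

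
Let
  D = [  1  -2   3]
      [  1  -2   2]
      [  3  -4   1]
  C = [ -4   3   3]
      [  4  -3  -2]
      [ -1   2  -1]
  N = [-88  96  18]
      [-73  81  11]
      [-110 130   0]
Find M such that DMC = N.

M = [[2, 1, 5], [2, 5, -5], [4, 1, 3]]

Left-multiply by D⁻¹ and right-multiply by C⁻¹: M = D⁻¹NC⁻¹.
det D = 2, so D⁻¹ = [[3, -5, 1], [5/2, -4, 1/2], [1, -1, 0]].
det C = 5, so C⁻¹ = [[7/5, 9/5, 3/5], [6/5, 7/5, 4/5], [1, 1, 0]].
D⁻¹N = [[-9, 13, -1], [17, -19, 1], [-15, 15, 7]].
M = (D⁻¹N)C⁻¹ = [[2, 1, 5], [2, 5, -5], [4, 1, 3]].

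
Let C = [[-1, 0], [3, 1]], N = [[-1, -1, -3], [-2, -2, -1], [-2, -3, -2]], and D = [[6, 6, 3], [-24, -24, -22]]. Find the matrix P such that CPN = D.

P = [[0, 3, 0], [4, 1, 0]]

Isolating P: multiply by C⁻¹ from the left and N⁻¹ from the right, so P = C⁻¹DN⁻¹.
det C = -1; the adjugate gives C⁻¹ = [[-1, 0], [3, 1]].
det N = -5; the adjugate gives N⁻¹ = [[-1/5, -7/5, 1], [2/5, 4/5, -1], [-2/5, 1/5, 0]].
C⁻¹D = [[-6, -6, -3], [-6, -6, -13]].
P = (C⁻¹D)N⁻¹ = [[0, 3, 0], [4, 1, 0]].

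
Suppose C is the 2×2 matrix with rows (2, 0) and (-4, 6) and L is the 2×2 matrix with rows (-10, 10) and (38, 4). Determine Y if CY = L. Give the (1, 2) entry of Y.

5

C is on the left of Y, so left-multiply by C⁻¹: Y = C⁻¹L.
C has determinant 12; C⁻¹ = [[1/2, 0], [1/3, 1/6]].
Y = C⁻¹L = [[1/2, 0], [1/3, 1/6]] · [[-10, 10], [38, 4]] = [[-5, 5], [3, 4]].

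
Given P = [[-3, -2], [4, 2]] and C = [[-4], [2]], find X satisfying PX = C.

P is on the left of X, so left-multiply by P⁻¹: X = P⁻¹C.
det P = 2; the adjugate gives P⁻¹ = [[1, 1], [-2, -3/2]].
X = P⁻¹C = [[1, 1], [-2, -3/2]] · [[-4], [2]] = [[-2], [5]].

X = [[-2], [5]]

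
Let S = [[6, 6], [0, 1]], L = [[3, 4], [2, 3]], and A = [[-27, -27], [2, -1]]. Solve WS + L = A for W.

W = [[-5, -1], [0, -4]]

WS = A − L = [[-30, -31], [0, -4]].
Right-multiplying both sides by S⁻¹ gives W = (A − L)S⁻¹.
det S = 6; the adjugate gives S⁻¹ = [[1/6, -1], [0, 1]].
W = (A − L)S⁻¹ = [[-5, -1], [0, -4]].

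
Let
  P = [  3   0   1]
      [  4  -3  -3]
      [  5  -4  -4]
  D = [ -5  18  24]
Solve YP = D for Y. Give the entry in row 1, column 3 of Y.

-3

Since P sits to the right of Y, Y = DP⁻¹.
det P = -1; the adjugate gives P⁻¹ = [[0, 4, -3], [-1, 17, -13], [1, -12, 9]].
Y = DP⁻¹ = [[-5, 18, 24]] · [[0, 4, -3], [-1, 17, -13], [1, -12, 9]] = [[6, -2, -3]].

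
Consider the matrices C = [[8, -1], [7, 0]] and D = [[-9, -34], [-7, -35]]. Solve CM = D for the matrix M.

M = [[-1, -5], [1, -6]]

C is on the left of M, so left-multiply by C⁻¹: M = C⁻¹D.
det C = 7; the adjugate gives C⁻¹ = [[0, 1/7], [-1, 8/7]].
M = C⁻¹D = [[0, 1/7], [-1, 8/7]] · [[-9, -34], [-7, -35]] = [[-1, -5], [1, -6]].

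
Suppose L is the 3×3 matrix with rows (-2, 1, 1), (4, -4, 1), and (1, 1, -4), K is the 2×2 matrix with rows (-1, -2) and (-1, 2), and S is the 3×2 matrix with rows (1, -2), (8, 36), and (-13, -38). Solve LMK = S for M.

M = [[-3, 1], [-1, 0], [-5, 1]]

M = L⁻¹SK⁻¹ (apply L⁻¹ on the left and K⁻¹ on the right).
det L = -5, so L⁻¹ = [[-3, -1, -1], [-17/5, -7/5, -6/5], [-8/5, -3/5, -4/5]].
det K = -4; the adjugate gives K⁻¹ = [[-1/2, -1/2], [-1/4, 1/4]].
L⁻¹S = [[2, 8], [1, 2], [4, 12]].
M = (L⁻¹S)K⁻¹ = [[-3, 1], [-1, 0], [-5, 1]].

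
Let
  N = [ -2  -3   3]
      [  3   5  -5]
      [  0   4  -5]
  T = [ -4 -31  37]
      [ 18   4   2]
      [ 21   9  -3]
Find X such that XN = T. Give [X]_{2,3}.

N is on the right of X, so right-multiply by N⁻¹: X = TN⁻¹.
det N = 1, so N⁻¹ = [[-5, -3, 0], [15, 10, -1], [12, 8, -1]].
X = TN⁻¹ = [[-4, -31, 37], [18, 4, 2], [21, 9, -3]] · [[-5, -3, 0], [15, 10, -1], [12, 8, -1]] = [[-1, -2, -6], [-6, 2, -6], [-6, 3, -6]].

-6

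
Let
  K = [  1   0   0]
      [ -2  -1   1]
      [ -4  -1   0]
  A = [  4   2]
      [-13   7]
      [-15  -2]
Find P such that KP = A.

Since K multiplies P on the left, P = K⁻¹A.
K has determinant 1; K⁻¹ = [[1, 0, 0], [-4, 0, -1], [-2, 1, -1]].
P = K⁻¹A = [[1, 0, 0], [-4, 0, -1], [-2, 1, -1]] · [[4, 2], [-13, 7], [-15, -2]] = [[4, 2], [-1, -6], [-6, 5]].

P = [[4, 2], [-1, -6], [-6, 5]]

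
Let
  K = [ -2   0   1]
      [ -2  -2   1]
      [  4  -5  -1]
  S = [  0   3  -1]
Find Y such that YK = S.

Since K sits to the right of Y, Y = SK⁻¹.
det K = 4, so K⁻¹ = [[7/4, -5/4, 1/2], [1/2, -1/2, 0], [9/2, -5/2, 1]].
Y = SK⁻¹ = [[0, 3, -1]] · [[7/4, -5/4, 1/2], [1/2, -1/2, 0], [9/2, -5/2, 1]] = [[-3, 1, -1]].

Y = [[-3, 1, -1]]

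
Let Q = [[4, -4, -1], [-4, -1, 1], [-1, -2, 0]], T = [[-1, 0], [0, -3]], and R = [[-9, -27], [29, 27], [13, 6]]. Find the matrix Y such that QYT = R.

Y = [[5, 2], [4, 0], [-5, -1]]

Y = Q⁻¹RT⁻¹ (apply Q⁻¹ on the left and T⁻¹ on the right).
det Q = 5; the adjugate gives Q⁻¹ = [[2/5, 2/5, -1], [-1/5, -1/5, 0], [7/5, 12/5, -4]].
det T = 3, so T⁻¹ = [[-1, 0], [0, -1/3]].
Q⁻¹R = [[-5, -6], [-4, 0], [5, 3]].
Y = (Q⁻¹R)T⁻¹ = [[5, 2], [4, 0], [-5, -1]].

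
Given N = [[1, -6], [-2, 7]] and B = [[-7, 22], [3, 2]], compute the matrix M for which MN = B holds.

Right-multiplying both sides by N⁻¹ gives M = BN⁻¹.
N has determinant -5; N⁻¹ = [[-7/5, -6/5], [-2/5, -1/5]].
M = BN⁻¹ = [[-7, 22], [3, 2]] · [[-7/5, -6/5], [-2/5, -1/5]] = [[1, 4], [-5, -4]].

M = [[1, 4], [-5, -4]]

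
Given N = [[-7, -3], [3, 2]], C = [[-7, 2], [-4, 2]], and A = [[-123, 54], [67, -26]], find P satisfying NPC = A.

P = N⁻¹AC⁻¹ (apply N⁻¹ on the left and C⁻¹ on the right).
det N = -5, so N⁻¹ = [[-2/5, -3/5], [3/5, 7/5]].
det C = -6, so C⁻¹ = [[-1/3, 1/3], [-2/3, 7/6]].
N⁻¹A = [[9, -6], [20, -4]].
P = (N⁻¹A)C⁻¹ = [[1, -4], [-4, 2]].

P = [[1, -4], [-4, 2]]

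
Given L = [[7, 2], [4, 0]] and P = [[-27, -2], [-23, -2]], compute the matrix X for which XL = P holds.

X = [[-1, -5], [-1, -4]]

L is on the right of X, so right-multiply by L⁻¹: X = PL⁻¹.
det L = -8, so L⁻¹ = [[0, 1/4], [1/2, -7/8]].
X = PL⁻¹ = [[-27, -2], [-23, -2]] · [[0, 1/4], [1/2, -7/8]] = [[-1, -5], [-1, -4]].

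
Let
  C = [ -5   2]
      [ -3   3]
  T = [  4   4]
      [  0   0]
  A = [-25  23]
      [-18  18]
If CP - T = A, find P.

P = [[3, -5], [-3, 1]]

CP = A + T = [[-21, 27], [-18, 18]].
C is on the left of P, so left-multiply by C⁻¹: P = C⁻¹(A + T).
det C = -9, so C⁻¹ = [[-1/3, 2/9], [-1/3, 5/9]].
P = C⁻¹(A + T) = [[3, -5], [-3, 1]].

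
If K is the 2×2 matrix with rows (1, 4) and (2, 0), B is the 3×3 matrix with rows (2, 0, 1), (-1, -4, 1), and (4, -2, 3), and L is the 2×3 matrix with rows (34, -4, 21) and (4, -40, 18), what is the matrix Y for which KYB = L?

Left-multiply by K⁻¹ and right-multiply by B⁻¹: Y = K⁻¹LB⁻¹.
det K = -8; the adjugate gives K⁻¹ = [[0, 1/2], [1/4, -1/8]].
B has determinant -2; B⁻¹ = [[5, 1, -2], [-7/2, -1, 3/2], [-9, -2, 4]].
K⁻¹L = [[2, -20, 9], [8, 4, 3]].
Y = (K⁻¹L)B⁻¹ = [[-1, 4, 2], [-1, -2, 2]].

Y = [[-1, 4, 2], [-1, -2, 2]]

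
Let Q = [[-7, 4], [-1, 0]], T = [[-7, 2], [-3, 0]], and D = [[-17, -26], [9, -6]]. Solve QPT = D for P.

P = [[3, -4], [2, 2]]

P = Q⁻¹DT⁻¹ (apply Q⁻¹ on the left and T⁻¹ on the right).
Q has determinant 4; Q⁻¹ = [[0, -1], [1/4, -7/4]].
det T = 6, so T⁻¹ = [[0, -1/3], [1/2, -7/6]].
Q⁻¹D = [[-9, 6], [-20, 4]].
P = (Q⁻¹D)T⁻¹ = [[3, -4], [2, 2]].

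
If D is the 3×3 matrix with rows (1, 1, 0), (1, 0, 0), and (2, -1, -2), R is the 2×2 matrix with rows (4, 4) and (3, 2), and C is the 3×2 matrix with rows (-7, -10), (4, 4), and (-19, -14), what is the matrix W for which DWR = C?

Left-multiply by D⁻¹ and right-multiply by R⁻¹: W = D⁻¹CR⁻¹.
D has determinant 2; D⁻¹ = [[0, 1, 0], [1, -1, 0], [-1/2, 3/2, -1/2]].
det R = -4, so R⁻¹ = [[-1/2, 1], [3/4, -1]].
D⁻¹C = [[4, 4], [-11, -14], [19, 18]].
W = (D⁻¹C)R⁻¹ = [[1, 0], [-5, 3], [4, 1]].

W = [[1, 0], [-5, 3], [4, 1]]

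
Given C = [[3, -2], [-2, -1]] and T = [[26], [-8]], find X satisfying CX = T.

Left-multiplying both sides by C⁻¹ gives X = C⁻¹T.
det C = -7, so C⁻¹ = [[1/7, -2/7], [-2/7, -3/7]].
X = C⁻¹T = [[1/7, -2/7], [-2/7, -3/7]] · [[26], [-8]] = [[6], [-4]].

X = [[6], [-4]]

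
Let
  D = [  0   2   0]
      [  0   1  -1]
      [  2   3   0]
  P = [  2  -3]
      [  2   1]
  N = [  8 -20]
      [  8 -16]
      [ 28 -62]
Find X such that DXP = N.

Left-multiply by D⁻¹ and right-multiply by P⁻¹: X = D⁻¹NP⁻¹.
det D = -4; the adjugate gives D⁻¹ = [[-3/4, 0, 1/2], [1/2, 0, 0], [1/2, -1, 0]].
det P = 8; the adjugate gives P⁻¹ = [[1/8, 3/8], [-1/4, 1/4]].
D⁻¹N = [[8, -16], [4, -10], [-4, 6]].
X = (D⁻¹N)P⁻¹ = [[5, -1], [3, -1], [-2, 0]].

X = [[5, -1], [3, -1], [-2, 0]]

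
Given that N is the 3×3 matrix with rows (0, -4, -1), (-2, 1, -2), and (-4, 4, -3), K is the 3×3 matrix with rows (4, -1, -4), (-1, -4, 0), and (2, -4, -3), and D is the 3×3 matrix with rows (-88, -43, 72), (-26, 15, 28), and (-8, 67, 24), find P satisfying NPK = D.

P = [[5, 4, 4], [5, -2, 0], [1, -4, -4]]

Left-multiply by N⁻¹ and right-multiply by K⁻¹: P = N⁻¹DK⁻¹.
det N = -4; the adjugate gives N⁻¹ = [[-5/4, 4, -9/4], [-1/2, 1, -1/2], [1, -4, 2]].
K has determinant 3; K⁻¹ = [[4, 13/3, -16/3], [-1, -4/3, 4/3], [4, 14/3, -17/3]].
N⁻¹D = [[24, -37, -32], [22, 3, -20], [0, 31, 8]].
P = (N⁻¹D)K⁻¹ = [[5, 4, 4], [5, -2, 0], [1, -4, -4]].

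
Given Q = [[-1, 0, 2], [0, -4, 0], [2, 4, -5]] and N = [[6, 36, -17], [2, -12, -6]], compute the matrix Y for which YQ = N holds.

Right-multiplying both sides by Q⁻¹ gives Y = NQ⁻¹.
det Q = -4; the adjugate gives Q⁻¹ = [[-5, -2, -2], [0, -1/4, 0], [-2, -1, -1]].
Y = NQ⁻¹ = [[6, 36, -17], [2, -12, -6]] · [[-5, -2, -2], [0, -1/4, 0], [-2, -1, -1]] = [[4, -4, 5], [2, 5, 2]].

Y = [[4, -4, 5], [2, 5, 2]]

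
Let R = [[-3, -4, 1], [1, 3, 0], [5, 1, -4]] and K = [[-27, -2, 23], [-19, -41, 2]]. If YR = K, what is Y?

Right-multiplying both sides by R⁻¹ gives Y = KR⁻¹.
det R = 6, so R⁻¹ = [[-2, -5/2, -1/2], [2/3, 7/6, 1/6], [-7/3, -17/6, -5/6]].
Y = KR⁻¹ = [[-27, -2, 23], [-19, -41, 2]] · [[-2, -5/2, -1/2], [2/3, 7/6, 1/6], [-7/3, -17/6, -5/6]] = [[-1, 0, -6], [6, -6, 1]].

Y = [[-1, 0, -6], [6, -6, 1]]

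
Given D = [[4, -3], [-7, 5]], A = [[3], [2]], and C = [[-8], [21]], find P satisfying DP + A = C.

DP = C − A = [[-11], [19]].
Since D multiplies P on the left, P = D⁻¹(C − A).
det D = -1; the adjugate gives D⁻¹ = [[-5, -3], [-7, -4]].
P = D⁻¹(C − A) = [[-2], [1]].

P = [[-2], [1]]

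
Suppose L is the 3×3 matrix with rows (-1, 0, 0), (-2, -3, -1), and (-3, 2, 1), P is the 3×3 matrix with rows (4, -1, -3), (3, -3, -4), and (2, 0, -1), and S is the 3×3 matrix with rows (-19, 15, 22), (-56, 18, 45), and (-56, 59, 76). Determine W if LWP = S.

Left-multiply by L⁻¹ and right-multiply by P⁻¹: W = L⁻¹SP⁻¹.
det L = 1, so L⁻¹ = [[-1, 0, 0], [5, -1, -1], [-13, 2, 3]].
det P = -1; the adjugate gives P⁻¹ = [[-3, 1, 5], [5, -2, -7], [-6, 2, 9]].
L⁻¹S = [[19, -15, -22], [17, -2, -11], [-33, 18, 32]].
W = (L⁻¹S)P⁻¹ = [[0, 5, 2], [5, -1, 0], [-3, -5, -3]].

W = [[0, 5, 2], [5, -1, 0], [-3, -5, -3]]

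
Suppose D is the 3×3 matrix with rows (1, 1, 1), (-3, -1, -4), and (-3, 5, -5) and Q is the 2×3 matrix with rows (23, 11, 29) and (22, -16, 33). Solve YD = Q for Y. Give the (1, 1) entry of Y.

D is on the right of Y, so right-multiply by D⁻¹: Y = QD⁻¹.
D has determinant 4; D⁻¹ = [[25/4, 5/2, -3/4], [-3/4, -1/2, 1/4], [-9/2, -2, 1/2]].
Y = QD⁻¹ = [[23, 11, 29], [22, -16, 33]] · [[25/4, 5/2, -3/4], [-3/4, -1/2, 1/4], [-9/2, -2, 1/2]] = [[5, -6, 0], [1, -3, -4]].

5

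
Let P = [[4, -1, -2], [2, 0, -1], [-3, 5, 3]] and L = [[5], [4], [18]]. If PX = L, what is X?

Since P multiplies X on the left, X = P⁻¹L.
det P = 3, so P⁻¹ = [[5/3, -7/3, 1/3], [-1, 2, 0], [10/3, -17/3, 2/3]].
X = P⁻¹L = [[5/3, -7/3, 1/3], [-1, 2, 0], [10/3, -17/3, 2/3]] · [[5], [4], [18]] = [[5], [3], [6]].

X = [[5], [3], [6]]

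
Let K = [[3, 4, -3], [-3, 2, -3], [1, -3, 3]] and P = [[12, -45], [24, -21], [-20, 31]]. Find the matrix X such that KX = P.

X = [[-2, -2], [0, -6], [-6, 5]]

Left-multiplying both sides by K⁻¹ gives X = K⁻¹P.
det K = -6; the adjugate gives K⁻¹ = [[1/2, 1/2, 1], [-1, -2, -3], [-7/6, -13/6, -3]].
X = K⁻¹P = [[1/2, 1/2, 1], [-1, -2, -3], [-7/6, -13/6, -3]] · [[12, -45], [24, -21], [-20, 31]] = [[-2, -2], [0, -6], [-6, 5]].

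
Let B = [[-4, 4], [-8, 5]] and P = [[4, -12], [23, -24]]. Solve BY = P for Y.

B is on the left of Y, so left-multiply by B⁻¹: Y = B⁻¹P.
B has determinant 12; B⁻¹ = [[5/12, -1/3], [2/3, -1/3]].
Y = B⁻¹P = [[5/12, -1/3], [2/3, -1/3]] · [[4, -12], [23, -24]] = [[-6, 3], [-5, 0]].

Y = [[-6, 3], [-5, 0]]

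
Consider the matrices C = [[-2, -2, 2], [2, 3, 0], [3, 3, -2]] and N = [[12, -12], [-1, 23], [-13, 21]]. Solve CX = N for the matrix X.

Since C multiplies X on the left, X = C⁻¹N.
det C = -2, so C⁻¹ = [[3, -1, 3], [-2, 1, -2], [3/2, 0, 1]].
X = C⁻¹N = [[3, -1, 3], [-2, 1, -2], [3/2, 0, 1]] · [[12, -12], [-1, 23], [-13, 21]] = [[-2, 4], [1, 5], [5, 3]].

X = [[-2, 4], [1, 5], [5, 3]]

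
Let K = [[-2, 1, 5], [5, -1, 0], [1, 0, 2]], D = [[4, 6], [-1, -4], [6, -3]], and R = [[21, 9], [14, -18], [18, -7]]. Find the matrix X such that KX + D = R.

KX = R − D = [[17, 3], [15, -14], [12, -4]].
Since K multiplies X on the left, X = K⁻¹(R − D).
det K = -1, so K⁻¹ = [[2, 2, -5], [10, 9, -25], [-1, -1, 3]].
X = K⁻¹(R − D) = [[4, -2], [5, 4], [4, -1]].

X = [[4, -2], [5, 4], [4, -1]]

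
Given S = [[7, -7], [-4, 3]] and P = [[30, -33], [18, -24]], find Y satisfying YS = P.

Right-multiplying both sides by S⁻¹ gives Y = PS⁻¹.
det S = -7, so S⁻¹ = [[-3/7, -1], [-4/7, -1]].
Y = PS⁻¹ = [[30, -33], [18, -24]] · [[-3/7, -1], [-4/7, -1]] = [[6, 3], [6, 6]].

Y = [[6, 3], [6, 6]]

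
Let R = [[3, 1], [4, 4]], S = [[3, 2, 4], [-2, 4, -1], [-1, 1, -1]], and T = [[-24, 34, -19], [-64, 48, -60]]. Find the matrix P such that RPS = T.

Isolating P: multiply by R⁻¹ from the left and S⁻¹ from the right, so P = R⁻¹TS⁻¹.
det R = 8; the adjugate gives R⁻¹ = [[1/2, -1/8], [-1/2, 3/8]].
det S = -3, so S⁻¹ = [[1, -2, 6], [1/3, -1/3, 5/3], [-2/3, 5/3, -16/3]].
R⁻¹T = [[-4, 11, -2], [-12, 1, -13]].
P = (R⁻¹T)S⁻¹ = [[1, 1, 5], [-3, 2, -1]].

P = [[1, 1, 5], [-3, 2, -1]]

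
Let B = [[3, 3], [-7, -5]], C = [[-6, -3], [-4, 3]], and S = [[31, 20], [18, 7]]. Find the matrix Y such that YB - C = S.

Y = [[-1, -4], [0, -2]]

YB = S + C = [[25, 17], [14, 10]].
Since B sits to the right of Y, Y = (S + C)B⁻¹.
B has determinant 6; B⁻¹ = [[-5/6, -1/2], [7/6, 1/2]].
Y = (S + C)B⁻¹ = [[-1, -4], [0, -2]].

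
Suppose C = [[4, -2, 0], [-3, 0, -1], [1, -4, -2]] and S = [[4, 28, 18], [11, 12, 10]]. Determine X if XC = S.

Right-multiplying both sides by C⁻¹ gives X = SC⁻¹.
det C = -2, so C⁻¹ = [[2, 2, -1], [7/2, 4, -2], [-6, -7, 3]].
X = SC⁻¹ = [[4, 28, 18], [11, 12, 10]] · [[2, 2, -1], [7/2, 4, -2], [-6, -7, 3]] = [[-2, -6, -6], [4, 0, -5]].

X = [[-2, -6, -6], [4, 0, -5]]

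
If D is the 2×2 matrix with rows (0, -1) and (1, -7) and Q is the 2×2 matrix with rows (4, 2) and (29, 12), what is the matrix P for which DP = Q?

D is on the left of P, so left-multiply by D⁻¹: P = D⁻¹Q.
det D = 1; the adjugate gives D⁻¹ = [[-7, 1], [-1, 0]].
P = D⁻¹Q = [[-7, 1], [-1, 0]] · [[4, 2], [29, 12]] = [[1, -2], [-4, -2]].

P = [[1, -2], [-4, -2]]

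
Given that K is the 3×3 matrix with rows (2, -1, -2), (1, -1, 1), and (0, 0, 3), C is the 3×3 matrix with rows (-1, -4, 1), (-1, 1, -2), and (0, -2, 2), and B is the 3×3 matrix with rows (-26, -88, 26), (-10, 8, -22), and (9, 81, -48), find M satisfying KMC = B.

Isolating M: multiply by K⁻¹ from the left and C⁻¹ from the right, so M = K⁻¹BC⁻¹.
det K = -3, so K⁻¹ = [[1, -1, 1], [1, -2, 4/3], [0, 0, 1/3]].
det C = -4; the adjugate gives C⁻¹ = [[1/2, -3/2, -7/4], [-1/2, 1/2, 3/4], [-1/2, 1/2, 5/4]].
K⁻¹B = [[-7, -15, 0], [6, 4, 6], [3, 27, -16]].
M = (K⁻¹B)C⁻¹ = [[4, 3, 1], [-2, -4, 0], [-4, 1, -5]].

M = [[4, 3, 1], [-2, -4, 0], [-4, 1, -5]]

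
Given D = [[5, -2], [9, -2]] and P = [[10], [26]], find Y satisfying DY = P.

Left-multiplying both sides by D⁻¹ gives Y = D⁻¹P.
D has determinant 8; D⁻¹ = [[-1/4, 1/4], [-9/8, 5/8]].
Y = D⁻¹P = [[-1/4, 1/4], [-9/8, 5/8]] · [[10], [26]] = [[4], [5]].

Y = [[4], [5]]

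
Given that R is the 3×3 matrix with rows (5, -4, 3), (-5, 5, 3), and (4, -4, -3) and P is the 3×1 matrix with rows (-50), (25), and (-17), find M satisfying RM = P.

Left-multiplying both sides by R⁻¹ gives M = R⁻¹P.
det R = -3, so R⁻¹ = [[1, 8, 9], [1, 9, 10], [0, -4/3, -5/3]].
M = R⁻¹P = [[1, 8, 9], [1, 9, 10], [0, -4/3, -5/3]] · [[-50], [25], [-17]] = [[-3], [5], [-5]].

M = [[-3], [5], [-5]]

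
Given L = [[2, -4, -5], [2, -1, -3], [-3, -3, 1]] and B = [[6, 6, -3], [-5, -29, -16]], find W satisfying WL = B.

W = [[-3, 6, 0], [3, 2, 5]]

Right-multiplying both sides by L⁻¹ gives W = BL⁻¹.
det L = -3, so L⁻¹ = [[10/3, -19/3, -7/3], [-7/3, 13/3, 4/3], [3, -6, -2]].
W = BL⁻¹ = [[6, 6, -3], [-5, -29, -16]] · [[10/3, -19/3, -7/3], [-7/3, 13/3, 4/3], [3, -6, -2]] = [[-3, 6, 0], [3, 2, 5]].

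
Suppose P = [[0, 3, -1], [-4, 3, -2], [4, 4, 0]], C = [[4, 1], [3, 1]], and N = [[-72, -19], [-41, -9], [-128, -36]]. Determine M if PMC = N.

M = [[-1, -1], [-4, -3], [3, -5]]

Isolating M: multiply by P⁻¹ from the left and C⁻¹ from the right, so M = P⁻¹NC⁻¹.
P has determinant 4; P⁻¹ = [[2, -1, -3/4], [-2, 1, 1], [-7, 3, 3]].
det C = 1; the adjugate gives C⁻¹ = [[1, -1], [-3, 4]].
P⁻¹N = [[-7, -2], [-25, -7], [-3, -2]].
M = (P⁻¹N)C⁻¹ = [[-1, -1], [-4, -3], [3, -5]].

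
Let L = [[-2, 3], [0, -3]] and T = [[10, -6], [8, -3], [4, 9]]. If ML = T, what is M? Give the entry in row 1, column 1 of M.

L is on the right of M, so right-multiply by L⁻¹: M = TL⁻¹.
L has determinant 6; L⁻¹ = [[-1/2, -1/2], [0, -1/3]].
M = TL⁻¹ = [[10, -6], [8, -3], [4, 9]] · [[-1/2, -1/2], [0, -1/3]] = [[-5, -3], [-4, -3], [-2, -5]].

-5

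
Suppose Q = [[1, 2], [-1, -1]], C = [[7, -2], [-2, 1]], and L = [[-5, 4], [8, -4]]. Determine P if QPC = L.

P = [[-1, 2], [1, 2]]

Isolating P: multiply by Q⁻¹ from the left and C⁻¹ from the right, so P = Q⁻¹LC⁻¹.
det Q = 1, so Q⁻¹ = [[-1, -2], [1, 1]].
det C = 3, so C⁻¹ = [[1/3, 2/3], [2/3, 7/3]].
Q⁻¹L = [[-11, 4], [3, 0]].
P = (Q⁻¹L)C⁻¹ = [[-1, 2], [1, 2]].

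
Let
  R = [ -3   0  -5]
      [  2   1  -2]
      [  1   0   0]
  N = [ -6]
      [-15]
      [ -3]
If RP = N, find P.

Left-multiplying both sides by R⁻¹ gives P = R⁻¹N.
det R = 5, so R⁻¹ = [[0, 0, 1], [-2/5, 1, -16/5], [-1/5, 0, -3/5]].
P = R⁻¹N = [[0, 0, 1], [-2/5, 1, -16/5], [-1/5, 0, -3/5]] · [[-6], [-15], [-3]] = [[-3], [-3], [3]].

P = [[-3], [-3], [3]]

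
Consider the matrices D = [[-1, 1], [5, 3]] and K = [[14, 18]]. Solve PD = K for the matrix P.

P = [[6, 4]]

Since D sits to the right of P, P = KD⁻¹.
det D = -8, so D⁻¹ = [[-3/8, 1/8], [5/8, 1/8]].
P = KD⁻¹ = [[14, 18]] · [[-3/8, 1/8], [5/8, 1/8]] = [[6, 4]].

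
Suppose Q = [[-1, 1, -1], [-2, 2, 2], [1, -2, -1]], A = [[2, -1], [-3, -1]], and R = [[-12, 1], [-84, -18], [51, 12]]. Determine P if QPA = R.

P = [[3, -4], [0, 3], [0, 5]]

P = Q⁻¹RA⁻¹ (apply Q⁻¹ on the left and A⁻¹ on the right).
det Q = -4, so Q⁻¹ = [[-1/2, -3/4, -1], [0, -1/2, -1], [-1/2, 1/4, 0]].
A has determinant -5; A⁻¹ = [[1/5, -1/5], [-3/5, -2/5]].
Q⁻¹R = [[18, 1], [-9, -3], [-15, -5]].
P = (Q⁻¹R)A⁻¹ = [[3, -4], [0, 3], [0, 5]].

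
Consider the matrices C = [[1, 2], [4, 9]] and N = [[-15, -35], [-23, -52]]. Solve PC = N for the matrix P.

P = [[5, -5], [1, -6]]

C is on the right of P, so right-multiply by C⁻¹: P = NC⁻¹.
det C = 1, so C⁻¹ = [[9, -2], [-4, 1]].
P = NC⁻¹ = [[-15, -35], [-23, -52]] · [[9, -2], [-4, 1]] = [[5, -5], [1, -6]].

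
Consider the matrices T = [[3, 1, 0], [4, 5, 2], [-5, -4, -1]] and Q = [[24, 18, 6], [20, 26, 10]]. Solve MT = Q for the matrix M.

Since T sits to the right of M, M = QT⁻¹.
T has determinant 3; T⁻¹ = [[1, 1/3, 2/3], [-2, -1, -2], [3, 7/3, 11/3]].
M = QT⁻¹ = [[24, 18, 6], [20, 26, 10]] · [[1, 1/3, 2/3], [-2, -1, -2], [3, 7/3, 11/3]] = [[6, 4, 2], [-2, 4, -2]].

M = [[6, 4, 2], [-2, 4, -2]]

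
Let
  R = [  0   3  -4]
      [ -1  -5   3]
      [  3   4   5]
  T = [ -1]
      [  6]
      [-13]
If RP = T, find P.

P = [[3], [-3], [-2]]

R is on the left of P, so left-multiply by R⁻¹: P = R⁻¹T.
R has determinant -2; R⁻¹ = [[37/2, 31/2, 11/2], [-7, -6, -2], [-11/2, -9/2, -3/2]].
P = R⁻¹T = [[37/2, 31/2, 11/2], [-7, -6, -2], [-11/2, -9/2, -3/2]] · [[-1], [6], [-13]] = [[3], [-3], [-2]].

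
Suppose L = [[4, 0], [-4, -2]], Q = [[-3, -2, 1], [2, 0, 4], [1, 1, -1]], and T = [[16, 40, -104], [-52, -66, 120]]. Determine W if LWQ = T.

W = L⁻¹TQ⁻¹ (apply L⁻¹ on the left and Q⁻¹ on the right).
det L = -8, so L⁻¹ = [[1/4, 0], [-1/2, -1/2]].
Q has determinant 2; Q⁻¹ = [[-2, -1/2, -4], [3, 1, 7], [1, 1/2, 2]].
L⁻¹T = [[4, 10, -26], [18, 13, -8]].
W = (L⁻¹T)Q⁻¹ = [[-4, -5, 2], [-5, 0, 3]].

W = [[-4, -5, 2], [-5, 0, 3]]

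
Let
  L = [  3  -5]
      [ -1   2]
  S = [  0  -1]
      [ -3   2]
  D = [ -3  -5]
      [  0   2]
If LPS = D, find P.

P = [[4, 2], [1, 1]]

Left-multiply by L⁻¹ and right-multiply by S⁻¹: P = L⁻¹DS⁻¹.
det L = 1, so L⁻¹ = [[2, 5], [1, 3]].
S has determinant -3; S⁻¹ = [[-2/3, -1/3], [-1, 0]].
L⁻¹D = [[-6, 0], [-3, 1]].
P = (L⁻¹D)S⁻¹ = [[4, 2], [1, 1]].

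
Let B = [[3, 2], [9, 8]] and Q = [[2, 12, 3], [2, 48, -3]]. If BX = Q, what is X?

X = [[2, 0, 5], [-2, 6, -6]]

Left-multiplying both sides by B⁻¹ gives X = B⁻¹Q.
B has determinant 6; B⁻¹ = [[4/3, -1/3], [-3/2, 1/2]].
X = B⁻¹Q = [[4/3, -1/3], [-3/2, 1/2]] · [[2, 12, 3], [2, 48, -3]] = [[2, 0, 5], [-2, 6, -6]].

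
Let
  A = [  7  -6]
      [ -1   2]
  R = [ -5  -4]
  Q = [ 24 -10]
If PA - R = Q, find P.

P = [[3, 2]]

PA = Q + R = [[19, -14]].
Right-multiplying both sides by A⁻¹ gives P = (Q + R)A⁻¹.
det A = 8, so A⁻¹ = [[1/4, 3/4], [1/8, 7/8]].
P = (Q + R)A⁻¹ = [[3, 2]].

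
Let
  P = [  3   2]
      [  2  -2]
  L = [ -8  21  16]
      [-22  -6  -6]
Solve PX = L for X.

Left-multiplying both sides by P⁻¹ gives X = P⁻¹L.
det P = -10, so P⁻¹ = [[1/5, 1/5], [1/5, -3/10]].
X = P⁻¹L = [[1/5, 1/5], [1/5, -3/10]] · [[-8, 21, 16], [-22, -6, -6]] = [[-6, 3, 2], [5, 6, 5]].

X = [[-6, 3, 2], [5, 6, 5]]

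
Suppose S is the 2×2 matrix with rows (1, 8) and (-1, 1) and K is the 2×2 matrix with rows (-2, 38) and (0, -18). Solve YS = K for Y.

S is on the right of Y, so right-multiply by S⁻¹: Y = KS⁻¹.
det S = 9, so S⁻¹ = [[1/9, -8/9], [1/9, 1/9]].
Y = KS⁻¹ = [[-2, 38], [0, -18]] · [[1/9, -8/9], [1/9, 1/9]] = [[4, 6], [-2, -2]].

Y = [[4, 6], [-2, -2]]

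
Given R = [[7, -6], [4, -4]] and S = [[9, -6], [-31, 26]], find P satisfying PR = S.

P = [[3, -3], [-5, 1]]

R is on the right of P, so right-multiply by R⁻¹: P = SR⁻¹.
det R = -4, so R⁻¹ = [[1, -3/2], [1, -7/4]].
P = SR⁻¹ = [[9, -6], [-31, 26]] · [[1, -3/2], [1, -7/4]] = [[3, -3], [-5, 1]].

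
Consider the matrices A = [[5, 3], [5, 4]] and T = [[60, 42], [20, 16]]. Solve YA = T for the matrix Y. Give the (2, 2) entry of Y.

Since A sits to the right of Y, Y = TA⁻¹.
det A = 5; the adjugate gives A⁻¹ = [[4/5, -3/5], [-1, 1]].
Y = TA⁻¹ = [[60, 42], [20, 16]] · [[4/5, -3/5], [-1, 1]] = [[6, 6], [0, 4]].

4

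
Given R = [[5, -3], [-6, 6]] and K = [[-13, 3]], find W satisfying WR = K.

W = [[-5, -2]]

R is on the right of W, so right-multiply by R⁻¹: W = KR⁻¹.
det R = 12; the adjugate gives R⁻¹ = [[1/2, 1/4], [1/2, 5/12]].
W = KR⁻¹ = [[-13, 3]] · [[1/2, 1/4], [1/2, 5/12]] = [[-5, -2]].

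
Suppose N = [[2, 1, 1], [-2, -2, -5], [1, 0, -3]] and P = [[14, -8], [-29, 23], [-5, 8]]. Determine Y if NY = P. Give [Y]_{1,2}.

N is on the left of Y, so left-multiply by N⁻¹: Y = N⁻¹P.
det N = 3; the adjugate gives N⁻¹ = [[2, 1, -1], [-11/3, -7/3, 8/3], [2/3, 1/3, -2/3]].
Y = N⁻¹P = [[2, 1, -1], [-11/3, -7/3, 8/3], [2/3, 1/3, -2/3]] · [[14, -8], [-29, 23], [-5, 8]] = [[4, -1], [3, -3], [3, -3]].

-1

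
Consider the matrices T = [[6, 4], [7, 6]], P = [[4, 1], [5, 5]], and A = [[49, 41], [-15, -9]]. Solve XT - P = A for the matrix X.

X = [[3, 5], [-4, 2]]

XT = A + P = [[53, 42], [-10, -4]].
T is on the right of X, so right-multiply by T⁻¹: X = (A + P)T⁻¹.
T has determinant 8; T⁻¹ = [[3/4, -1/2], [-7/8, 3/4]].
X = (A + P)T⁻¹ = [[3, 5], [-4, 2]].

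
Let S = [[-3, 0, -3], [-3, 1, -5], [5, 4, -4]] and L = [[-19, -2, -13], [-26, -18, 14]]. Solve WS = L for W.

W = [[-3, 6, -2], [4, -2, -4]]

Since S sits to the right of W, W = LS⁻¹.
det S = 3, so S⁻¹ = [[16/3, -4, 1], [-37/3, 9, -2], [-17/3, 4, -1]].
W = LS⁻¹ = [[-19, -2, -13], [-26, -18, 14]] · [[16/3, -4, 1], [-37/3, 9, -2], [-17/3, 4, -1]] = [[-3, 6, -2], [4, -2, -4]].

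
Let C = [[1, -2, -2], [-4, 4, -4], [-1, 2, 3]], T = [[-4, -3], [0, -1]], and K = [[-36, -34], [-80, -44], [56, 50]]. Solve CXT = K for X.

X = [[1, 5], [1, 0], [-5, -1]]

X = C⁻¹KT⁻¹ (apply C⁻¹ on the left and T⁻¹ on the right).
det C = -4, so C⁻¹ = [[-5, -1/2, -4], [-4, -1/4, -3], [1, 0, 1]].
T has determinant 4; T⁻¹ = [[-1/4, 3/4], [0, -1]].
C⁻¹K = [[-4, -8], [-4, -3], [20, 16]].
X = (C⁻¹K)T⁻¹ = [[1, 5], [1, 0], [-5, -1]].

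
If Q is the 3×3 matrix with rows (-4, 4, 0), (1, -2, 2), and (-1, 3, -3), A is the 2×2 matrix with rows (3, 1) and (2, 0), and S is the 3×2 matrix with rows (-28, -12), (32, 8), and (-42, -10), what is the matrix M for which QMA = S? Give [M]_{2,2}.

Left-multiply by Q⁻¹ and right-multiply by A⁻¹: M = Q⁻¹SA⁻¹.
Q has determinant 4; Q⁻¹ = [[0, 3, 2], [1/4, 3, 2], [1/4, 2, 1]].
det A = -2; the adjugate gives A⁻¹ = [[0, 1/2], [1, -3/2]].
Q⁻¹S = [[12, 4], [5, 1], [15, 3]].
M = (Q⁻¹S)A⁻¹ = [[4, 0], [1, 1], [3, 3]].

1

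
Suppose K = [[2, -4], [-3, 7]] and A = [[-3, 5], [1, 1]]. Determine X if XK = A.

K is on the right of X, so right-multiply by K⁻¹: X = AK⁻¹.
det K = 2, so K⁻¹ = [[7/2, 2], [3/2, 1]].
X = AK⁻¹ = [[-3, 5], [1, 1]] · [[7/2, 2], [3/2, 1]] = [[-3, -1], [5, 3]].

X = [[-3, -1], [5, 3]]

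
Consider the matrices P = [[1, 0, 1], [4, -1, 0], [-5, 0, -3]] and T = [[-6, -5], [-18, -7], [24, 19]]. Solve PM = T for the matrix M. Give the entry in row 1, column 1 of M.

P is on the left of M, so left-multiply by P⁻¹: M = P⁻¹T.
P has determinant -2; P⁻¹ = [[-3/2, 0, -1/2], [-6, -1, -2], [5/2, 0, 1/2]].
M = P⁻¹T = [[-3/2, 0, -1/2], [-6, -1, -2], [5/2, 0, 1/2]] · [[-6, -5], [-18, -7], [24, 19]] = [[-3, -2], [6, -1], [-3, -3]].

-3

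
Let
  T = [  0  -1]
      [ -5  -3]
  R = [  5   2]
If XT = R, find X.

X = [[1, -1]]

T is on the right of X, so right-multiply by T⁻¹: X = RT⁻¹.
det T = -5, so T⁻¹ = [[3/5, -1/5], [-1, 0]].
X = RT⁻¹ = [[5, 2]] · [[3/5, -1/5], [-1, 0]] = [[1, -1]].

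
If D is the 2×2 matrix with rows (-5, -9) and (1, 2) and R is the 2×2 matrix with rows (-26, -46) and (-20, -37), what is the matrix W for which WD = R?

Right-multiplying both sides by D⁻¹ gives W = RD⁻¹.
det D = -1, so D⁻¹ = [[-2, -9], [1, 5]].
W = RD⁻¹ = [[-26, -46], [-20, -37]] · [[-2, -9], [1, 5]] = [[6, 4], [3, -5]].

W = [[6, 4], [3, -5]]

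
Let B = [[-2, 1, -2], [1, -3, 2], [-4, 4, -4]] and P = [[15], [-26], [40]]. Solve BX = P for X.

Left-multiplying both sides by B⁻¹ gives X = B⁻¹P.
det B = 4, so B⁻¹ = [[1, -1, -1], [-1, 0, 1/2], [-2, 1, 5/4]].
X = B⁻¹P = [[1, -1, -1], [-1, 0, 1/2], [-2, 1, 5/4]] · [[15], [-26], [40]] = [[1], [5], [-6]].

X = [[1], [5], [-6]]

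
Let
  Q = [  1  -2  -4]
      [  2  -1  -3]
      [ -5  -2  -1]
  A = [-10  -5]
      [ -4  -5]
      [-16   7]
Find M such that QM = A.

Q is on the left of M, so left-multiply by Q⁻¹: M = Q⁻¹A.
det Q = -3, so Q⁻¹ = [[5/3, -2, -2/3], [-17/3, 7, 5/3], [3, -4, -1]].
M = Q⁻¹A = [[5/3, -2, -2/3], [-17/3, 7, 5/3], [3, -4, -1]] · [[-10, -5], [-4, -5], [-16, 7]] = [[2, -3], [2, 5], [2, -2]].

M = [[2, -3], [2, 5], [2, -2]]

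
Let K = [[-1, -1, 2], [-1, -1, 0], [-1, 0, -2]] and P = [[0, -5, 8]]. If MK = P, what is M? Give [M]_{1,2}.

6

Right-multiplying both sides by K⁻¹ gives M = PK⁻¹.
det K = -2; the adjugate gives K⁻¹ = [[-1, 1, -1], [1, -2, 1], [1/2, -1/2, 0]].
M = PK⁻¹ = [[0, -5, 8]] · [[-1, 1, -1], [1, -2, 1], [1/2, -1/2, 0]] = [[-1, 6, -5]].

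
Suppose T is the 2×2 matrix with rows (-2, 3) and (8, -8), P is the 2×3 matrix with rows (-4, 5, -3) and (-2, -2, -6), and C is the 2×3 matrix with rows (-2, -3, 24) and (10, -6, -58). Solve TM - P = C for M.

M = [[-3, -1, -3], [-4, 0, 5]]

TM = C + P = [[-6, 2, 21], [8, -8, -64]].
T is on the left of M, so left-multiply by T⁻¹: M = T⁻¹(C + P).
det T = -8, so T⁻¹ = [[1, 3/8], [1, 1/4]].
M = T⁻¹(C + P) = [[-3, -1, -3], [-4, 0, 5]].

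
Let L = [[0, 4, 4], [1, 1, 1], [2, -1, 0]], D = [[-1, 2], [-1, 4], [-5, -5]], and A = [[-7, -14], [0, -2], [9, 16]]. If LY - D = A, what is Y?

LY = A + D = [[-8, -12], [-1, 2], [4, 11]].
L is on the left of Y, so left-multiply by L⁻¹: Y = L⁻¹(A + D).
L has determinant -4; L⁻¹ = [[-1/4, 1, 0], [-1/2, 2, -1], [3/4, -2, 1]].
Y = L⁻¹(A + D) = [[1, 5], [-2, -1], [0, -2]].

Y = [[1, 5], [-2, -1], [0, -2]]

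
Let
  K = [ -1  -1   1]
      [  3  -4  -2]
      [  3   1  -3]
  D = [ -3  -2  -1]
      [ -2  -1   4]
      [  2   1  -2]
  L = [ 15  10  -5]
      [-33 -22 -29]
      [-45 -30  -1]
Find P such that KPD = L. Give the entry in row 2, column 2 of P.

4

P = K⁻¹LD⁻¹ (apply K⁻¹ on the left and D⁻¹ on the right).
K has determinant -2; K⁻¹ = [[-7, 1, -3], [-3/2, 0, -1/2], [-15/2, 1, -7/2]].
det D = -2, so D⁻¹ = [[1, 5/2, 9/2], [-2, -4, -7], [0, 1/2, 1/2]].
K⁻¹L = [[-3, -2, 9], [0, 0, 8], [12, 8, 12]].
P = (K⁻¹L)D⁻¹ = [[1, 5, 5], [0, 4, 4], [-4, 4, 4]].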